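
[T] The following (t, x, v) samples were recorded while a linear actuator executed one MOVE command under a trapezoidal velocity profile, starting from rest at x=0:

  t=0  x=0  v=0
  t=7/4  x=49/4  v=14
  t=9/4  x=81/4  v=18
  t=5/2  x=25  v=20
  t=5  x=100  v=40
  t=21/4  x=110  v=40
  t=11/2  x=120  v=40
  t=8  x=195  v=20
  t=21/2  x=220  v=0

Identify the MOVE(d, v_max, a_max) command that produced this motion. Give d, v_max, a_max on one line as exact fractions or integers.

final state: t=21/2, x=220, v=0 → d = 220
a_max = (14−0)/(7/4−0) = 8
max v = 40 over t∈[5,11/2] → v_max = 40
check: 40·(5+1/2) = 220 ✓

d=220 v_max=40 a_max=8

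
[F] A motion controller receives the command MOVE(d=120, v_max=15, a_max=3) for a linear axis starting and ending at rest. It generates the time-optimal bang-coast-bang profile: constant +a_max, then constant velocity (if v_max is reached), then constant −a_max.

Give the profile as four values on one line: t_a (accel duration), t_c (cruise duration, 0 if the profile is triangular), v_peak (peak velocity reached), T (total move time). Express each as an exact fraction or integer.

t_a=5 t_c=3 v_peak=15 T=13

(v_max)²/a_max = 15²/3 = 75
120 ≥ 75 → trapezoidal
t_a = 15/3 = 5; v_peak = 15
d_cruise = 120 − 75 = 45; t_c = 45/15 = 3
T = 2·5 + 3 = 13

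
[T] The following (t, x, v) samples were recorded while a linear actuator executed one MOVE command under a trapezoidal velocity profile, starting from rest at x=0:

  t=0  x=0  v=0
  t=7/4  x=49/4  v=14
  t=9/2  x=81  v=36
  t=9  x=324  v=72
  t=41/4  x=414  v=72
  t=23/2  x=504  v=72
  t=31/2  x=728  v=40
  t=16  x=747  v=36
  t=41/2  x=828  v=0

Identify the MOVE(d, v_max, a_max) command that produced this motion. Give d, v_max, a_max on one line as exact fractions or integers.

d=828 v_max=72 a_max=8

final state: t=41/2, x=828, v=0 → d = 828
a_max = (14−0)/(7/4−0) = 8
max v = 72 over t∈[9,23/2] → v_max = 72
check: 72·(9+5/2) = 828 ✓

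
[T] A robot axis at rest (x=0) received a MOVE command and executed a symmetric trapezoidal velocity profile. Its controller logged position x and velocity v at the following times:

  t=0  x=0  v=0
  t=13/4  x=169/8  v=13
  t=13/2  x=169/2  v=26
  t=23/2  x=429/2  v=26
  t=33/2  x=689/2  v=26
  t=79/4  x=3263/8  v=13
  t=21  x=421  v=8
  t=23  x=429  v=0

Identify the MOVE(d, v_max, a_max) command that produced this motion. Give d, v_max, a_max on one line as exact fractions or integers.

d=429 v_max=26 a_max=4

final state: t=23, x=429, v=0 → d = 429
a_max = (13−0)/(13/4−0) = 4
max v = 26 over t∈[13/2,33/2] → v_max = 26
check: 26·(13/2+10) = 429 ✓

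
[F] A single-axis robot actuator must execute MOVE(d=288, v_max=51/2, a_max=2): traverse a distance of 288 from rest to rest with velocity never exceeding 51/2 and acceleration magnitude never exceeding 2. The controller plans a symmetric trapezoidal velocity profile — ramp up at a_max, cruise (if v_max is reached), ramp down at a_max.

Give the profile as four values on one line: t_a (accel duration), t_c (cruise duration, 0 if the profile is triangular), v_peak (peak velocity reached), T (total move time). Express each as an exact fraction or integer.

t_a=12 t_c=0 v_peak=24 T=24

vₘ²/aₘ = (51/2)²/2 = 2601/8
288 < 2601/8 → triangular
v_peak = √(288·2) = √576 = 24
t_a = 24/2 = 12; t_c = 0
T = 2·12 = 24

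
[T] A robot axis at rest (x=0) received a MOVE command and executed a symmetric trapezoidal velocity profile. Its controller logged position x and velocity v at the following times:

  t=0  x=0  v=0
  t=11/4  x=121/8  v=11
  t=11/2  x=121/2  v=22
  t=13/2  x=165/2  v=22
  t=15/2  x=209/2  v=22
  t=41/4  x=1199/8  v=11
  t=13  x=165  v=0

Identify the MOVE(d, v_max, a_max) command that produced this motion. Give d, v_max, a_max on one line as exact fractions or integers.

final state: t=13, x=165, v=0 → d = 165
a_max = (11−0)/(11/4−0) = 4
max v = 22 over t∈[11/2,15/2] → v_max = 22
check: 22·(11/2+2) = 165 ✓

d=165 v_max=22 a_max=4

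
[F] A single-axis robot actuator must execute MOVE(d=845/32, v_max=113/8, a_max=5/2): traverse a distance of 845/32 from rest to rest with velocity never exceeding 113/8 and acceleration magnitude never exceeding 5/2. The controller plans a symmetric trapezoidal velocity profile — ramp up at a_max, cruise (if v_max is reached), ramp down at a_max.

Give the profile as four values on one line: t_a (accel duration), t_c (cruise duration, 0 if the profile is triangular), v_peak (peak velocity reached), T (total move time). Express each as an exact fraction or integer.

t_a=13/4 t_c=0 v_peak=65/8 T=13/2

(v_max)²/a_max = (113/8)²/(5/2) = 12769/160
845/32 < 12769/160 → triangular
v_peak = √(845/32·5/2) = √(4225/64) = 65/8
t_a = (65/8)/(5/2) = 13/4; t_c = 0
T = 2·13/4 = 13/2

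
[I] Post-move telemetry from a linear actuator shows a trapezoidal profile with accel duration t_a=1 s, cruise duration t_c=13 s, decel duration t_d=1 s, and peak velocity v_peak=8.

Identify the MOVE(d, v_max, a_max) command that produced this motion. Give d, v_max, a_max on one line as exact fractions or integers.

d=112 v_max=8 a_max=8

a_max = 8/1 = 8
d_a = ½·8·1 = 4; d_c = 8·13 = 104
d = 2·4 + 104 = 112
t_c = 13 > 0 ⇒ limit active, v_max = 8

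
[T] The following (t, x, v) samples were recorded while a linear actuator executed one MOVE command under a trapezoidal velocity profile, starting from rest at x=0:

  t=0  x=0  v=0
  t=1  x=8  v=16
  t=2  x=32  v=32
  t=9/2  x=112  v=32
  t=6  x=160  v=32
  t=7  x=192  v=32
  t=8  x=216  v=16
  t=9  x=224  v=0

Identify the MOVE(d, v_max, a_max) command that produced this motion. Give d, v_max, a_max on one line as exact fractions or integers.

d=224 v_max=32 a_max=16

final state: t=9, x=224, v=0 → d = 224
a_max = (16−0)/(1−0) = 16
max v = 32 over t∈[2,7] → v_max = 32
check: 32·(2+5) = 224 ✓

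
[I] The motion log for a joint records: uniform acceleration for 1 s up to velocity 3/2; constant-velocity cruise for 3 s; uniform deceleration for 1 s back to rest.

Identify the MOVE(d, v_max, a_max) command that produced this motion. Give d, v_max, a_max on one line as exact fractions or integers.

d=6 v_max=3/2 a_max=3/2

a_max = (3/2)/1 = 3/2
d_a = ½·3/2·1 = 3/4; d_c = 3/2·3 = 9/2
d = 2·3/4 + 9/2 = 6
t_c = 3 > 0 → v_max = v_peak = 3/2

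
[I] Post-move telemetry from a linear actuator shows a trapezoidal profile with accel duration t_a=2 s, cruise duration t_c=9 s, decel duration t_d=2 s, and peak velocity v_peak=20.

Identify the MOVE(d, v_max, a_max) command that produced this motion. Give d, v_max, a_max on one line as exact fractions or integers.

a_max = 20/2 = 10
d_a = ½·20·2 = 20; d_c = 20·9 = 180
d = 2·20 + 180 = 220
t_c = 9 > 0 → v_max = v_peak = 20

d=220 v_max=20 a_max=10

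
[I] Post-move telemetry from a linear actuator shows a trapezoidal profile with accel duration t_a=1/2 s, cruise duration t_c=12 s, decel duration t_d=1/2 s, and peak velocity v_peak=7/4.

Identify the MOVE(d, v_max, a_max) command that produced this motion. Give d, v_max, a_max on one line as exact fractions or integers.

d=175/8 v_max=7/4 a_max=7/2

a_max = (7/4)/(1/2) = 7/2
d_a = ½·7/4·1/2 = 7/16; d_c = 7/4·12 = 21
d = 2·7/16 + 21 = 175/8
t_c = 12 > 0 → v_max = v_peak = 7/4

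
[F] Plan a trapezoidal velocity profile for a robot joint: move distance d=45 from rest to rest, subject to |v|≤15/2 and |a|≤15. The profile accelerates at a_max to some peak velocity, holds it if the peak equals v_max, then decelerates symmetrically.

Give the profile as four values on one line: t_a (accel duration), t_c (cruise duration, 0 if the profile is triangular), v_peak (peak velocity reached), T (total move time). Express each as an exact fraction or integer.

t_a=1/2 t_c=11/2 v_peak=15/2 T=13/2

(v_max)²/a_max = (15/2)²/15 = 15/4
45 ≥ 15/4 → trapezoidal
t_a = (15/2)/15 = 1/2; v_peak = 15/2
d_cruise = 45 − 15/4 = 165/4; t_c = (165/4)/(15/2) = 11/2
T = 2·1/2 + 11/2 = 13/2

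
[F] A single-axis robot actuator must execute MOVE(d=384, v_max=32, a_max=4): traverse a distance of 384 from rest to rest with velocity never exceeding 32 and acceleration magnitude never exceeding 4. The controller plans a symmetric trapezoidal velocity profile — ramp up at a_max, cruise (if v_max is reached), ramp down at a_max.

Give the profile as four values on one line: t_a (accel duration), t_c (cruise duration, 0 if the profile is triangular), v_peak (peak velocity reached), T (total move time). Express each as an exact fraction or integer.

(v_max)²/a_max = 32²/4 = 256
384 ≥ 256 so v_max reached
t_a = 32/4 = 8; v_peak = 32
d_cruise = 384 − 256 = 128; t_c = 128/32 = 4
T = 2·8 + 4 = 20

t_a=8 t_c=4 v_peak=32 T=20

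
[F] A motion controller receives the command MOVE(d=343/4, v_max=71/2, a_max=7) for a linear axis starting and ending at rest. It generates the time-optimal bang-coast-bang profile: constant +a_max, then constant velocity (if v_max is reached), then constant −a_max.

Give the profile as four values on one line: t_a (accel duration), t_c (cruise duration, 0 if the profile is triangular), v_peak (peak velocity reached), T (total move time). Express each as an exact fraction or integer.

t_a=7/2 t_c=0 v_peak=49/2 T=7

v_max²/a_max = (71/2)²/7 = 5041/28
343/4 < 5041/28 → triangular
v_peak = √(343/4·7) = √(2401/4) = 49/2
t_a = (49/2)/7 = 7/2; t_c = 0
T = 2·7/2 = 7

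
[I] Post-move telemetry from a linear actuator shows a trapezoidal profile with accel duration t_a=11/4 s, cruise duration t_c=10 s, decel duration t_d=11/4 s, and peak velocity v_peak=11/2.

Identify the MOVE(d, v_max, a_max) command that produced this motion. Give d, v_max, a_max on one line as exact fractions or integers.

a_max = (11/2)/(11/4) = 2
d_a = ½·11/2·11/4 = 121/16; d_c = 11/2·10 = 55
d = 2·121/16 + 55 = 561/8
t_c = 10 > 0 so v_max = 11/2

d=561/8 v_max=11/2 a_max=2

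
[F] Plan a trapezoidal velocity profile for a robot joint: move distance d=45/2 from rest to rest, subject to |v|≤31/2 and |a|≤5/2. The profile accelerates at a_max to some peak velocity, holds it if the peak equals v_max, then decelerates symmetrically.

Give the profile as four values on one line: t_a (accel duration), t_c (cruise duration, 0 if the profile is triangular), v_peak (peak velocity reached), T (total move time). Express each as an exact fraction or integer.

(v_max)²/a_max = (31/2)²/(5/2) = 961/10
45/2 < 961/10 → triangular
v_peak = √(45/2·5/2) = √(225/4) = 15/2
t_a = (15/2)/(5/2) = 3; t_c = 0
T = 2·3 = 6

t_a=3 t_c=0 v_peak=15/2 T=6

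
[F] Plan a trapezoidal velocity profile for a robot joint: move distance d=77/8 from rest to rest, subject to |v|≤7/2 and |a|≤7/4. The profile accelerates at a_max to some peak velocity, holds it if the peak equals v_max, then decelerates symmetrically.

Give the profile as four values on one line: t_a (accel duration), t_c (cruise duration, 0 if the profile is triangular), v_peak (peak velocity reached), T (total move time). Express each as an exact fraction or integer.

vₘ²/aₘ = (7/2)²/(7/4) = 7
77/8 ≥ 7 ⇒ cruise phase
t_a = (7/2)/(7/4) = 2; v_peak = 7/2
d_cruise = 77/8 − 7 = 21/8; t_c = (21/8)/(7/2) = 3/4
T = 2·2 + 3/4 = 19/4

t_a=2 t_c=3/4 v_peak=7/2 T=19/4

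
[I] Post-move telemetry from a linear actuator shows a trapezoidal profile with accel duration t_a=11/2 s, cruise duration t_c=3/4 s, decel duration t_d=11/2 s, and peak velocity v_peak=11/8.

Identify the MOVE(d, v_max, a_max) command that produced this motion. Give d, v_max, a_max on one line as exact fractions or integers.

d=275/32 v_max=11/8 a_max=1/4

a_max = (11/8)/(11/2) = 1/4
d_a = ½·11/8·11/2 = 121/32; d_c = 11/8·3/4 = 33/32
d = 2·121/32 + 33/32 = 275/32
t_c = 3/4 > 0 → v_max = v_peak = 11/8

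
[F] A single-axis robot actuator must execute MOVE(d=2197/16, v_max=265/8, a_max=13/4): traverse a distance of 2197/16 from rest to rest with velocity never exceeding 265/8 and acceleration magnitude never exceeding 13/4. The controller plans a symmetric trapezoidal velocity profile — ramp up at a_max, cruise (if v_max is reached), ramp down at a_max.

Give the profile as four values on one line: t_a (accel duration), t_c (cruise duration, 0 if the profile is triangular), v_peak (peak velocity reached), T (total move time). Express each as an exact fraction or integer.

v_max²/a_max = (265/8)²/(13/4) = 70225/208
2197/16 < 70225/208 → triangular
v_peak = √(2197/16·13/4) = √(28561/64) = 169/8
t_a = (169/8)/(13/4) = 13/2; t_c = 0
T = 2·13/2 = 13

t_a=13/2 t_c=0 v_peak=169/8 T=13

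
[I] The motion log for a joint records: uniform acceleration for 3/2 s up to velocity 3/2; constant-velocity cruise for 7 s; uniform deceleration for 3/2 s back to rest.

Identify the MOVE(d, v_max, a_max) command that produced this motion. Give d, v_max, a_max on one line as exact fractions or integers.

d=51/4 v_max=3/2 a_max=1

a_max = (3/2)/(3/2) = 1
d_a = ½·3/2·3/2 = 9/8; d_c = 3/2·7 = 21/2
d = 2·9/8 + 21/2 = 51/4
t_c = 7 > 0 ⇒ limit active, v_max = 3/2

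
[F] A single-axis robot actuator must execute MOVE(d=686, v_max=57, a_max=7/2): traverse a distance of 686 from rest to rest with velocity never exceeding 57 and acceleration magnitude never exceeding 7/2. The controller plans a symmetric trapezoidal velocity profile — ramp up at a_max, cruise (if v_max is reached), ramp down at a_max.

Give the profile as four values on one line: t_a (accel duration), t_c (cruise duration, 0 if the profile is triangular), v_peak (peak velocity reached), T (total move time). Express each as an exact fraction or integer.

t_a=14 t_c=0 v_peak=49 T=28

(v_max)²/a_max = 57²/(7/2) = 6498/7
686 < 6498/7 → triangular
v_peak = √(686·7/2) = √2401 = 49
t_a = 49/(7/2) = 14; t_c = 0
T = 2·14 = 28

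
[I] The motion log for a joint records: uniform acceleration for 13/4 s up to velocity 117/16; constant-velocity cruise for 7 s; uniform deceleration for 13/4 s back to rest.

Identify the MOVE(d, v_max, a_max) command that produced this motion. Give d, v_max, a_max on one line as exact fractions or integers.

d=4797/64 v_max=117/16 a_max=9/4

a_max = (117/16)/(13/4) = 9/4
d_a = ½·117/16·13/4 = 1521/128; d_c = 117/16·7 = 819/16
d = 2·1521/128 + 819/16 = 4797/64
t_c = 7 > 0 so v_max = 117/16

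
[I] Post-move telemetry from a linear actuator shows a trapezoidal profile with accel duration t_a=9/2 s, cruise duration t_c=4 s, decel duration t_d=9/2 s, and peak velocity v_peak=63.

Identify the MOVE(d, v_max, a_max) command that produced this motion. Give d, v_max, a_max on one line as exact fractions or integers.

d=1071/2 v_max=63 a_max=14

a_max = 63/(9/2) = 14
d_a = ½·63·9/2 = 567/4; d_c = 63·4 = 252
d = 2·567/4 + 252 = 1071/2
t_c = 4 > 0 so v_max = 63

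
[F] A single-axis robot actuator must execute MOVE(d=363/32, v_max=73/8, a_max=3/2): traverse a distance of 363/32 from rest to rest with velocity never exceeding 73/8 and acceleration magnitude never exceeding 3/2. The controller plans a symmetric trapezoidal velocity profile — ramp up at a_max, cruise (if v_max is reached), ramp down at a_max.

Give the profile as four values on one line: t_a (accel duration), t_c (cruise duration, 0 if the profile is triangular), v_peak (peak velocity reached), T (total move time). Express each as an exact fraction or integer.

v_max²/a_max = (73/8)²/(3/2) = 5329/96
363/32 < 5329/96 ⇒ no cruise
v_peak = √(363/32·3/2) = √(1089/64) = 33/8
t_a = (33/8)/(3/2) = 11/4; t_c = 0
T = 2·11/4 = 11/2

t_a=11/4 t_c=0 v_peak=33/8 T=11/2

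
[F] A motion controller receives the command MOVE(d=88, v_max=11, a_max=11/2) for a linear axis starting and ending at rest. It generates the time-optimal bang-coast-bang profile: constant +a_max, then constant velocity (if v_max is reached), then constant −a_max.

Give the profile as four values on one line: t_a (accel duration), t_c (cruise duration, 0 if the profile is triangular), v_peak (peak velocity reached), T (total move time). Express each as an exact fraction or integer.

vₘ²/aₘ = 11²/(11/2) = 22
88 ≥ 22 → trapezoidal
t_a = 11/(11/2) = 2; v_peak = 11
d_cruise = 88 − 22 = 66; t_c = 66/11 = 6
T = 2·2 + 6 = 10

t_a=2 t_c=6 v_peak=11 T=10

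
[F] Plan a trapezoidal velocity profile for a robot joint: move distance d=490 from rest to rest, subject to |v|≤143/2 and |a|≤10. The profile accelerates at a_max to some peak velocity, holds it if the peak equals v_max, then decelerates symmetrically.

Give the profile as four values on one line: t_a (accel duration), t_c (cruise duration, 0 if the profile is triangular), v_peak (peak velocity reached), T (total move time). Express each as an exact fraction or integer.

t_a=7 t_c=0 v_peak=70 T=14

vₘ²/aₘ = (143/2)²/10 = 20449/40
490 < 20449/40 so t_c = 0
v_peak = √(490·10) = √4900 = 70
t_a = 70/10 = 7; t_c = 0
T = 2·7 = 14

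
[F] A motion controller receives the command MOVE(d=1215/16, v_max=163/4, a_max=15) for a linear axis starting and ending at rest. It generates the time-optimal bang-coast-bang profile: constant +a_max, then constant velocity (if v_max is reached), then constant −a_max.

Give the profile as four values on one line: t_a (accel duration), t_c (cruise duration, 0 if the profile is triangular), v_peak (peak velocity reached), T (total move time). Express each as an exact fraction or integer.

vₘ²/aₘ = (163/4)²/15 = 26569/240
1215/16 < 26569/240 so t_c = 0
v_peak = √(1215/16·15) = √(18225/16) = 135/4
t_a = (135/4)/15 = 9/4; t_c = 0
T = 2·9/4 = 9/2

t_a=9/4 t_c=0 v_peak=135/4 T=9/2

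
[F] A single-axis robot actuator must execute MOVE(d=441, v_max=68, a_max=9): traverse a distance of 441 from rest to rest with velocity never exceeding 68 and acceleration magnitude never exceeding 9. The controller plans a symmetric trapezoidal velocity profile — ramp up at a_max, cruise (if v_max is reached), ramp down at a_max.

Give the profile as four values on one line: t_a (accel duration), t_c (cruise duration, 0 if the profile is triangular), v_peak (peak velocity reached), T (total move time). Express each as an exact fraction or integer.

(v_max)²/a_max = 68²/9 = 4624/9
441 < 4624/9 → triangular
v_peak = √(441·9) = √3969 = 63
t_a = 63/9 = 7; t_c = 0
T = 2·7 = 14

t_a=7 t_c=0 v_peak=63 T=14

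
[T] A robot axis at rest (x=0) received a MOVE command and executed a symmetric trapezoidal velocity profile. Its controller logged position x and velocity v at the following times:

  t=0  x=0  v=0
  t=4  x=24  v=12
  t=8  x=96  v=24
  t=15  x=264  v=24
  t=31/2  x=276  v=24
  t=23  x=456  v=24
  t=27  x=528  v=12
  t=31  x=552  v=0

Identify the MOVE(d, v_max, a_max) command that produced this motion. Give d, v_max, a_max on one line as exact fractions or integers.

final state: t=31, x=552, v=0 → d = 552
a_max = (12−0)/(4−0) = 3
max v = 24 over t∈[8,23] → v_max = 24
check: 24·(8+15) = 552 ✓

d=552 v_max=24 a_max=3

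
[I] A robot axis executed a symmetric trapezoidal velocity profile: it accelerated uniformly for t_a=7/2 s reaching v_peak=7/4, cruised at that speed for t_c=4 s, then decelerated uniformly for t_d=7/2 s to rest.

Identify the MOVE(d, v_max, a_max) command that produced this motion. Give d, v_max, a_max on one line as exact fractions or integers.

d=105/8 v_max=7/4 a_max=1/2

a_max = (7/4)/(7/2) = 1/2
d_a = ½·7/4·7/2 = 49/16; d_c = 7/4·4 = 7
d = 2·49/16 + 7 = 105/8
t_c = 4 > 0 so v_max = 7/4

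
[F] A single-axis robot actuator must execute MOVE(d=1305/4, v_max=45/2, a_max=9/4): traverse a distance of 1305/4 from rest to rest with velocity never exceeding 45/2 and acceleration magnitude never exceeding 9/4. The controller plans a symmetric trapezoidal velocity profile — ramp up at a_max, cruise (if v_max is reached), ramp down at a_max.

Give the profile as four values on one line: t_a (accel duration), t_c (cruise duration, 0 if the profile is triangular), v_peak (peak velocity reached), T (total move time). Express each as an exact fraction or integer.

t_a=10 t_c=9/2 v_peak=45/2 T=49/2

v_max²/a_max = (45/2)²/(9/4) = 225
1305/4 ≥ 225 → trapezoidal
t_a = (45/2)/(9/4) = 10; v_peak = 45/2
d_cruise = 1305/4 − 225 = 405/4; t_c = (405/4)/(45/2) = 9/2
T = 2·10 + 9/2 = 49/2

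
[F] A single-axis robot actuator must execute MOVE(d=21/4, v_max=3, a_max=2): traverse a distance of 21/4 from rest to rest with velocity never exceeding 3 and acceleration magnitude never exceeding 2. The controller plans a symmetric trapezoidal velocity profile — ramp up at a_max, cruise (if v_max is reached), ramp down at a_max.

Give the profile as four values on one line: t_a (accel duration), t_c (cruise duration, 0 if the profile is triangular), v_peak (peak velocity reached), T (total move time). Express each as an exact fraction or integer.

vₘ²/aₘ = 3²/2 = 9/2
21/4 ≥ 9/2 ⇒ cruise phase
t_a = 3/2; v_peak = 3
d_cruise = 21/4 − 9/2 = 3/4; t_c = (3/4)/3 = 1/4
T = 2·3/2 + 1/4 = 13/4

t_a=3/2 t_c=1/4 v_peak=3 T=13/4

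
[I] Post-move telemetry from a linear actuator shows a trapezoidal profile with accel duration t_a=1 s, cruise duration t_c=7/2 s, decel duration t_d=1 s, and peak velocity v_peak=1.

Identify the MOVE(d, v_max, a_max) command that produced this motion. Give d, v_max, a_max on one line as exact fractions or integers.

a_max = 1/1 = 1
d_a = ½·1·1 = 1/2; d_c = 1·7/2 = 7/2
d = 2·1/2 + 7/2 = 9/2
t_c = 7/2 > 0 → v_max = v_peak = 1

d=9/2 v_max=1 a_max=1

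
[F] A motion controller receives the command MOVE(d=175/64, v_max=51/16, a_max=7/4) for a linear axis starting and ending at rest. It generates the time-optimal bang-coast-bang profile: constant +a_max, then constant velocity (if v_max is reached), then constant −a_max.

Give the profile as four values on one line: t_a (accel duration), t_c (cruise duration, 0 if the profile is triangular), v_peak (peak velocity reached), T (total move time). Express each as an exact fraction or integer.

t_a=5/4 t_c=0 v_peak=35/16 T=5/2

v_max²/a_max = (51/16)²/(7/4) = 2601/448
175/64 < 2601/448 ⇒ no cruise
v_peak = √(175/64·7/4) = √(1225/256) = 35/16
t_a = (35/16)/(7/4) = 5/4; t_c = 0
T = 2·5/4 = 5/2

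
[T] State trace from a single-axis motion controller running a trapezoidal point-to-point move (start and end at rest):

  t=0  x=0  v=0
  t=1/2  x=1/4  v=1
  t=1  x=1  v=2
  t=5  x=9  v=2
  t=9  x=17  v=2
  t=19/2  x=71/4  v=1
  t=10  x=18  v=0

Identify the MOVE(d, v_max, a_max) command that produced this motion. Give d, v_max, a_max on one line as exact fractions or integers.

d=18 v_max=2 a_max=2

final state: t=10, x=18, v=0 → d = 18
a_max = (1−0)/(1/2−0) = 2
max v = 2 over t∈[1,9] → v_max = 2
check: 2·(1+8) = 18 ✓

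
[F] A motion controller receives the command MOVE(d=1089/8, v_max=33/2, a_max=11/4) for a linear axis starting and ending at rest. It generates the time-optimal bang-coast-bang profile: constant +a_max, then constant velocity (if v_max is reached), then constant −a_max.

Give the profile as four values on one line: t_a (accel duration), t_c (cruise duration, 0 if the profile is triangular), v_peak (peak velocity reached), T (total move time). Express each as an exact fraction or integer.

vₘ²/aₘ = (33/2)²/(11/4) = 99
1089/8 ≥ 99 so v_max reached
t_a = (33/2)/(11/4) = 6; v_peak = 33/2
d_cruise = 1089/8 − 99 = 297/8; t_c = (297/8)/(33/2) = 9/4
T = 2·6 + 9/4 = 57/4

t_a=6 t_c=9/4 v_peak=33/2 T=57/4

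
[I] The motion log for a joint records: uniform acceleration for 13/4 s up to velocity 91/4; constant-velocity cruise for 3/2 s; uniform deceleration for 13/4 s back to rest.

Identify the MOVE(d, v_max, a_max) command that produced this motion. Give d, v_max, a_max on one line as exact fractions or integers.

d=1729/16 v_max=91/4 a_max=7

a_max = (91/4)/(13/4) = 7
d_a = ½·91/4·13/4 = 1183/32; d_c = 91/4·3/2 = 273/8
d = 2·1183/32 + 273/8 = 1729/16
t_c = 3/2 > 0 so v_max = 91/4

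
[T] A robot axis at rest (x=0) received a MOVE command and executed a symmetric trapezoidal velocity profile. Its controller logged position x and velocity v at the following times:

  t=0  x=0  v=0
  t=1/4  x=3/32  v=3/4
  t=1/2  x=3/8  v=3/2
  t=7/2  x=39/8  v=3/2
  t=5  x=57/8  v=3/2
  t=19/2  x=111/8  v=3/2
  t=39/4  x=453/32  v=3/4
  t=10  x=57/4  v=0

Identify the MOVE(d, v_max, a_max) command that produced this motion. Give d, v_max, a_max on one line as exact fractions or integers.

d=57/4 v_max=3/2 a_max=3

final state: t=10, x=57/4, v=0 → d = 57/4
a_max = (3/4−0)/(1/4−0) = 3
max v = 3/2 over t∈[1/2,19/2] → v_max = 3/2
check: 3/2·(1/2+9) = 57/4 ✓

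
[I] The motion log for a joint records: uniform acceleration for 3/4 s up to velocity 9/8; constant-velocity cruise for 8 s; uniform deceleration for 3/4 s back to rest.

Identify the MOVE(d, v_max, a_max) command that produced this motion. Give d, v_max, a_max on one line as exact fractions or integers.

d=315/32 v_max=9/8 a_max=3/2

a_max = (9/8)/(3/4) = 3/2
d_a = ½·9/8·3/4 = 27/64; d_c = 9/8·8 = 9
d = 2·27/64 + 9 = 315/32
t_c = 8 > 0 → v_max = v_peak = 9/8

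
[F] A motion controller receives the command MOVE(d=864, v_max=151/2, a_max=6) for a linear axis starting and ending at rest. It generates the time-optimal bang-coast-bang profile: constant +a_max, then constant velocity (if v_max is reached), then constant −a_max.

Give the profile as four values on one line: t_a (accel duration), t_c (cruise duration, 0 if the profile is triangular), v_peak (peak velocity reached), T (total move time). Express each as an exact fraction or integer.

t_a=12 t_c=0 v_peak=72 T=24

(v_max)²/a_max = (151/2)²/6 = 22801/24
864 < 22801/24 ⇒ no cruise
v_peak = √(864·6) = √5184 = 72
t_a = 72/6 = 12; t_c = 0
T = 2·12 = 24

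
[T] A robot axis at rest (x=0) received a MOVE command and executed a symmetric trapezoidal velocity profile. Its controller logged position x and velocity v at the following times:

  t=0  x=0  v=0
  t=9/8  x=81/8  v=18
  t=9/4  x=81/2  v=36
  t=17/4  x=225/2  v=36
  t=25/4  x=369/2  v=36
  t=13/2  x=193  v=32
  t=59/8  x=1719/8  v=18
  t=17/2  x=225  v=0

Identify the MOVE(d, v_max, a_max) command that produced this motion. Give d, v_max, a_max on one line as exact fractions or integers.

final state: t=17/2, x=225, v=0 → d = 225
a_max = (18−0)/(9/8−0) = 16
max v = 36 over t∈[9/4,25/4] → v_max = 36
check: 36·(9/4+4) = 225 ✓

d=225 v_max=36 a_max=16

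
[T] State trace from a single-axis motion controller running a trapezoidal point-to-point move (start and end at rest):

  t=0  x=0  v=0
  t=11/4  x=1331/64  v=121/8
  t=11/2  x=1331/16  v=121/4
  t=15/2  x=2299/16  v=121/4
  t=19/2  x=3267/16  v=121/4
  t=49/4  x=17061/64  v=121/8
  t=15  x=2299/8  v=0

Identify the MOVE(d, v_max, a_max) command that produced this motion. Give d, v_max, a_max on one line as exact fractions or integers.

d=2299/8 v_max=121/4 a_max=11/2

final state: t=15, x=2299/8, v=0 → d = 2299/8
a_max = (121/8−0)/(11/4−0) = 11/2
max v = 121/4 over t∈[11/2,19/2] → v_max = 121/4
check: 121/4·(11/2+4) = 2299/8 ✓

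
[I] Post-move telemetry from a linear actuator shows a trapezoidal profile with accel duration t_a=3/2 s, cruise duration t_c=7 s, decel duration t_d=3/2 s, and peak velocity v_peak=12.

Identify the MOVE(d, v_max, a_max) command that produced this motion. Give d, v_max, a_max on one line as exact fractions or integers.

a_max = 12/(3/2) = 8
d_a = ½·12·3/2 = 9; d_c = 12·7 = 84
d = 2·9 + 84 = 102
t_c = 7 > 0 ⇒ limit active, v_max = 12

d=102 v_max=12 a_max=8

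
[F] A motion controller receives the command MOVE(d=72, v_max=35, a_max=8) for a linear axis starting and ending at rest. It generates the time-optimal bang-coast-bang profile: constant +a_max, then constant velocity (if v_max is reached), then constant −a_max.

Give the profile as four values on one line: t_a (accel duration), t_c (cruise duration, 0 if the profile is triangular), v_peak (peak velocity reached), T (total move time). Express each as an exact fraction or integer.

(v_max)²/a_max = 35²/8 = 1225/8
72 < 1225/8 → triangular
v_peak = √(72·8) = √576 = 24
t_a = 24/8 = 3; t_c = 0
T = 2·3 = 6

t_a=3 t_c=0 v_peak=24 T=6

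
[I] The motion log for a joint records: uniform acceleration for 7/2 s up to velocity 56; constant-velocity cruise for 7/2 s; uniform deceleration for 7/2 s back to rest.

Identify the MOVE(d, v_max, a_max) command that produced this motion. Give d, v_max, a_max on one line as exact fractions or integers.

a_max = 56/(7/2) = 16
d_a = ½·56·7/2 = 98; d_c = 56·7/2 = 196
d = 2·98 + 196 = 392
t_c = 7/2 > 0 so v_max = 56

d=392 v_max=56 a_max=16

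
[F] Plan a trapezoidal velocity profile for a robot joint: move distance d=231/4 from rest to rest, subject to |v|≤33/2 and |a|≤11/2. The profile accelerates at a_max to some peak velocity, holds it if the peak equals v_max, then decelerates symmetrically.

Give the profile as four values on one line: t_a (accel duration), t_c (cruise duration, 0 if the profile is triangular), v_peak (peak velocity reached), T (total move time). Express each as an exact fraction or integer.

(v_max)²/a_max = (33/2)²/(11/2) = 99/2
231/4 ≥ 99/2 so v_max reached
t_a = (33/2)/(11/2) = 3; v_peak = 33/2
d_cruise = 231/4 − 99/2 = 33/4; t_c = (33/4)/(33/2) = 1/2
T = 2·3 + 1/2 = 13/2

t_a=3 t_c=1/2 v_peak=33/2 T=13/2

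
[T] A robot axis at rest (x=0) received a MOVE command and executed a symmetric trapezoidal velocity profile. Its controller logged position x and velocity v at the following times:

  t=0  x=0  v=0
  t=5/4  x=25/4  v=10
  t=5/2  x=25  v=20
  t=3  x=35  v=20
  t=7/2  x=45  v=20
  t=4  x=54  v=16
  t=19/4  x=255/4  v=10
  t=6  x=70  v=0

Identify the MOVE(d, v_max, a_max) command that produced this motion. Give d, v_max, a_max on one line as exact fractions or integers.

final state: t=6, x=70, v=0 → d = 70
a_max = (10−0)/(5/4−0) = 8
max v = 20 over t∈[5/2,7/2] → v_max = 20
check: 20·(5/2+1) = 70 ✓

d=70 v_max=20 a_max=8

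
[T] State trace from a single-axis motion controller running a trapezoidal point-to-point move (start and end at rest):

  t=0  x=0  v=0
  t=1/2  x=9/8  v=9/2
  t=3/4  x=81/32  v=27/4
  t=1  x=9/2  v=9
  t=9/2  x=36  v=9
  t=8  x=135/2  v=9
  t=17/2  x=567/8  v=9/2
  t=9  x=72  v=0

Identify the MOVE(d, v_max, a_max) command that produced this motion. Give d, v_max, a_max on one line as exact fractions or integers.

d=72 v_max=9 a_max=9

final state: t=9, x=72, v=0 → d = 72
a_max = (9/2−0)/(1/2−0) = 9
max v = 9 over t∈[1,8] → v_max = 9
check: 9·(1+7) = 72 ✓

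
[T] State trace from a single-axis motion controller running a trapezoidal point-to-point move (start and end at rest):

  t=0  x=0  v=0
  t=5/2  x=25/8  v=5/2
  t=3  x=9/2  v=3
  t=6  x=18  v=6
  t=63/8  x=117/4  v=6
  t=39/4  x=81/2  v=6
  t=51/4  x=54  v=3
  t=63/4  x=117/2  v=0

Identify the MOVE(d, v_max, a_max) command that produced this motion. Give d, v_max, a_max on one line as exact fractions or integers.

d=117/2 v_max=6 a_max=1

final state: t=63/4, x=117/2, v=0 → d = 117/2
a_max = (5/2−0)/(5/2−0) = 1
max v = 6 over t∈[6,39/4] → v_max = 6
check: 6·(6+15/4) = 117/2 ✓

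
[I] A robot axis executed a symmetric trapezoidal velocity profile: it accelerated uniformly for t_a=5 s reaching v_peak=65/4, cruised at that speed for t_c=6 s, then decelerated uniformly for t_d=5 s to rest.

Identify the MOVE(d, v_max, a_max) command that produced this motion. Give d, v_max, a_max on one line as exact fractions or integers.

a_max = (65/4)/5 = 13/4
d_a = ½·65/4·5 = 325/8; d_c = 65/4·6 = 195/2
d = 2·325/8 + 195/2 = 715/4
t_c = 6 > 0 ⇒ limit active, v_max = 65/4

d=715/4 v_max=65/4 a_max=13/4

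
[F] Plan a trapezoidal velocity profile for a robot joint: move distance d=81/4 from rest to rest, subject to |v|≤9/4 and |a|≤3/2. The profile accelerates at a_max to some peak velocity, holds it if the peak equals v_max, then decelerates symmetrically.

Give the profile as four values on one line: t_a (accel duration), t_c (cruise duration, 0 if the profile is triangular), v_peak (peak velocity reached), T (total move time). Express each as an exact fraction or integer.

t_a=3/2 t_c=15/2 v_peak=9/4 T=21/2

vₘ²/aₘ = (9/4)²/(3/2) = 27/8
81/4 ≥ 27/8 so v_max reached
t_a = (9/4)/(3/2) = 3/2; v_peak = 9/4
d_cruise = 81/4 − 27/8 = 135/8; t_c = (135/8)/(9/4) = 15/2
T = 2·3/2 + 15/2 = 21/2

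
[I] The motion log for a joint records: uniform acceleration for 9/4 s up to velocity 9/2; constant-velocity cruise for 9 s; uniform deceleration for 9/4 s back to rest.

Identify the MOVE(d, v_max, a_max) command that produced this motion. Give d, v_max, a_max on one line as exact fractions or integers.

d=405/8 v_max=9/2 a_max=2

a_max = (9/2)/(9/4) = 2
d_a = ½·9/2·9/4 = 81/16; d_c = 9/2·9 = 81/2
d = 2·81/16 + 81/2 = 405/8
t_c = 9 > 0 ⇒ limit active, v_max = 9/2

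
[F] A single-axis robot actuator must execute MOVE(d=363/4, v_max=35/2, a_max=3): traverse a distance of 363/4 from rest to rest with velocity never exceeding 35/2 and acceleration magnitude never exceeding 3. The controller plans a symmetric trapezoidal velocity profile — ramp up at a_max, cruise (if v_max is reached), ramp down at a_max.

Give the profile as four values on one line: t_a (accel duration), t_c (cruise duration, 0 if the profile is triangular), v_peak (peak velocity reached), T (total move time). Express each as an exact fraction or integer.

t_a=11/2 t_c=0 v_peak=33/2 T=11

v_max²/a_max = (35/2)²/3 = 1225/12
363/4 < 1225/12 ⇒ no cruise
v_peak = √(363/4·3) = √(1089/4) = 33/2
t_a = (33/2)/3 = 11/2; t_c = 0
T = 2·11/2 = 11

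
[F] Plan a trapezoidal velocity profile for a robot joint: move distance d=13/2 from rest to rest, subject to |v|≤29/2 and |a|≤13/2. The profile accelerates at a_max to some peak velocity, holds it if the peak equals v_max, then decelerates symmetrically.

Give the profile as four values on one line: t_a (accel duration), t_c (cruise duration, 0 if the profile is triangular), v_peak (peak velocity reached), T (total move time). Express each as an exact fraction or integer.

t_a=1 t_c=0 v_peak=13/2 T=2

v_max²/a_max = (29/2)²/(13/2) = 841/26
13/2 < 841/26 so t_c = 0
v_peak = √(13/2·13/2) = √(169/4) = 13/2
t_a = (13/2)/(13/2) = 1; t_c = 0
T = 2·1 = 2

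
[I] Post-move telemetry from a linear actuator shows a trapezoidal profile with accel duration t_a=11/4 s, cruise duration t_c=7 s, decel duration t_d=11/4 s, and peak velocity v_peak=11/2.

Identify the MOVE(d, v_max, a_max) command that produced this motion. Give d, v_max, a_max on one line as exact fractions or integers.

a_max = (11/2)/(11/4) = 2
d_a = ½·11/2·11/4 = 121/16; d_c = 11/2·7 = 77/2
d = 2·121/16 + 77/2 = 429/8
t_c = 7 > 0 so v_max = 11/2

d=429/8 v_max=11/2 a_max=2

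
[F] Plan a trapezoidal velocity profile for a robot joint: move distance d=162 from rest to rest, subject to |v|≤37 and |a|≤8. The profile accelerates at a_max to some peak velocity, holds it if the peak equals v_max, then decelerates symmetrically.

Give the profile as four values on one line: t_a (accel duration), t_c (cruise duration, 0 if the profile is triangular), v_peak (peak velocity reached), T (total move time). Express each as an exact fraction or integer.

v_max²/a_max = 37²/8 = 1369/8
162 < 1369/8 ⇒ no cruise
v_peak = √(162·8) = √1296 = 36
t_a = 36/8 = 9/2; t_c = 0
T = 2·9/2 = 9

t_a=9/2 t_c=0 v_peak=36 T=9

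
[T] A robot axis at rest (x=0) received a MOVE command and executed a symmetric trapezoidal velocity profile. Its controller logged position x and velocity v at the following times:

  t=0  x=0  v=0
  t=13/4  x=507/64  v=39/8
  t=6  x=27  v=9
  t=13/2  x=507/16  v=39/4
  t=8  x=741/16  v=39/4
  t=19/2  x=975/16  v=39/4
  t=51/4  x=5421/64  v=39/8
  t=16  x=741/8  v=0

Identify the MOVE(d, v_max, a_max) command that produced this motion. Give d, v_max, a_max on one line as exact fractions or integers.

d=741/8 v_max=39/4 a_max=3/2

final state: t=16, x=741/8, v=0 → d = 741/8
a_max = (39/8−0)/(13/4−0) = 3/2
max v = 39/4 over t∈[13/2,19/2] → v_max = 39/4
check: 39/4·(13/2+3) = 741/8 ✓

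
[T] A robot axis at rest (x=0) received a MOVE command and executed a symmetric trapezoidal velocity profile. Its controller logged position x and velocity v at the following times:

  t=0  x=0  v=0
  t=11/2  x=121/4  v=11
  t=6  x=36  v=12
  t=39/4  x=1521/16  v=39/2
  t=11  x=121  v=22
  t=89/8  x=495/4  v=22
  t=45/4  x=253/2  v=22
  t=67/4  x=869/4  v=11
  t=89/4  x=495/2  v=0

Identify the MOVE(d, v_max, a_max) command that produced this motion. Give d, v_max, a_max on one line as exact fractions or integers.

final state: t=89/4, x=495/2, v=0 → d = 495/2
a_max = (11−0)/(11/2−0) = 2
max v = 22 over t∈[11,45/4] → v_max = 22
check: 22·(11+1/4) = 495/2 ✓

d=495/2 v_max=22 a_max=2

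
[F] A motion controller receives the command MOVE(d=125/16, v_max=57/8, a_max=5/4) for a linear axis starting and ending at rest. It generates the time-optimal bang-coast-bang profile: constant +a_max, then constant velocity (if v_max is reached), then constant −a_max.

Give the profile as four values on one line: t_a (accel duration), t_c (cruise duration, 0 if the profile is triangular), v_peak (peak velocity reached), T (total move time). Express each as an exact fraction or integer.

v_max²/a_max = (57/8)²/(5/4) = 3249/80
125/16 < 3249/80 so t_c = 0
v_peak = √(125/16·5/4) = √(625/64) = 25/8
t_a = (25/8)/(5/4) = 5/2; t_c = 0
T = 2·5/2 = 5

t_a=5/2 t_c=0 v_peak=25/8 T=5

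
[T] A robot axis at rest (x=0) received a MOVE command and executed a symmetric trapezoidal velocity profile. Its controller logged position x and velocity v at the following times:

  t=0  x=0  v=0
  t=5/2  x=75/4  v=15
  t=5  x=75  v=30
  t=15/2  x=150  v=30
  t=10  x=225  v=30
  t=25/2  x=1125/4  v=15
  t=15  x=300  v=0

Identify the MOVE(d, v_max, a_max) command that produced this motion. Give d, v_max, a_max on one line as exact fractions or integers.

d=300 v_max=30 a_max=6

final state: t=15, x=300, v=0 → d = 300
a_max = (15−0)/(5/2−0) = 6
max v = 30 over t∈[5,10] → v_max = 30
check: 30·(5+5) = 300 ✓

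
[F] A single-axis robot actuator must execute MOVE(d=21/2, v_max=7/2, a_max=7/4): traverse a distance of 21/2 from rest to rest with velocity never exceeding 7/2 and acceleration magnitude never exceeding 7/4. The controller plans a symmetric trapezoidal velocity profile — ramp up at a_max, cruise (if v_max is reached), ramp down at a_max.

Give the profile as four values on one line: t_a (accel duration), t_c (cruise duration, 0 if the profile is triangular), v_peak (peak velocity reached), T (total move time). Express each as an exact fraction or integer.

v_max²/a_max = (7/2)²/(7/4) = 7
21/2 ≥ 7 → trapezoidal
t_a = (7/2)/(7/4) = 2; v_peak = 7/2
d_cruise = 21/2 − 7 = 7/2; t_c = (7/2)/(7/2) = 1
T = 2·2 + 1 = 5

t_a=2 t_c=1 v_peak=7/2 T=5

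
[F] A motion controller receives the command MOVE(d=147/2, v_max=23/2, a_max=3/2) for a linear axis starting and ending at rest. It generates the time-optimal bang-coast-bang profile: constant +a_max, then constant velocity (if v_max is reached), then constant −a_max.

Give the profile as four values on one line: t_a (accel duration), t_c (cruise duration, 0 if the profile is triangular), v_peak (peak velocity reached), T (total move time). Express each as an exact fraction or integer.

t_a=7 t_c=0 v_peak=21/2 T=14

v_max²/a_max = (23/2)²/(3/2) = 529/6
147/2 < 529/6 → triangular
v_peak = √(147/2·3/2) = √(441/4) = 21/2
t_a = (21/2)/(3/2) = 7; t_c = 0
T = 2·7 = 14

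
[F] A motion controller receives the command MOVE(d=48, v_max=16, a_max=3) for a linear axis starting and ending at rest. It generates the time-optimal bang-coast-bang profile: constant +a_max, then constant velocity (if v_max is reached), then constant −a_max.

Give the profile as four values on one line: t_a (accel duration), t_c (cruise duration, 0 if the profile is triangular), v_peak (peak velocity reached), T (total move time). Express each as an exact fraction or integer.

t_a=4 t_c=0 v_peak=12 T=8

vₘ²/aₘ = 16²/3 = 256/3
48 < 256/3 so t_c = 0
v_peak = √(48·3) = √144 = 12
t_a = 12/3 = 4; t_c = 0
T = 2·4 = 8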